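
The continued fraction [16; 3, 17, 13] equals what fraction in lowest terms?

Fold from the inside: start with 13/1.
  17 + 1/13 = 222/13
  3 + 13/222 = 679/222
  16 + 222/679 = 11086/679

11086/679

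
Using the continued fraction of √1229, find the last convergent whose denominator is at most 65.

√1229 = [35; 17, 1, 1, 17, 70, …] (period length 5).
Convergents:
  p_0/q_0 = 35/1
  p_1/q_1 = 596/17
  p_2/q_2 = 631/18
  p_3/q_3 = 1227/35
  p_4/q_4 = 21490/613
q_3 = 35 ≤ 65 < 613 = q_4, so the answer is 1227/35.

1227/35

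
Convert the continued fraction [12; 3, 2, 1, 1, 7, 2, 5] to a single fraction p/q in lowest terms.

18491/1504

Using pₖ = aₖpₖ₋₁ + pₖ₋₂ and qₖ = aₖqₖ₋₁ + qₖ₋₂:
  k=0: a=12, p=12, q=1
  k=1: a=3, p=37, q=3
  k=2: a=2, p=86, q=7
  k=3: a=1, p=123, q=10
  k=4: a=1, p=209, q=17
  k=5: a=7, p=1586, q=129
  k=6: a=2, p=3381, q=275
  k=7: a=5, p=18491, q=1504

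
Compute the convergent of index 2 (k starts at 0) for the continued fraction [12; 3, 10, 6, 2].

Using pₖ = aₖpₖ₋₁ + pₖ₋₂, qₖ = aₖqₖ₋₁ + qₖ₋₂ (with p₋₁=1, p₋₂=0, q₋₁=0, q₋₂=1):
  k=0: a=12, p=12, q=1
  k=1: a=3, p=37, q=3
  k=2: a=10, p=382, q=31

382/31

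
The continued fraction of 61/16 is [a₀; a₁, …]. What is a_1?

1

61 = 3·16 + 13   →  a_0 = 3
16 = 1·13 + 3   →  a_1 = 1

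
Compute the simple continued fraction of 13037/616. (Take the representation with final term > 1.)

13037 = 21*616 + 101
616 = 6*101 + 10
101 = 10*10 + 1
10 = 10*1 + 0  (stop)
So 13037/616 = [21; 6, 10, 10].

[21; 6, 10, 10]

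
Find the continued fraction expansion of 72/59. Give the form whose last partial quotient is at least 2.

72 = 1×59 + 13
59 = 4×13 + 7
13 = 1×7 + 6
7 = 1×6 + 1
6 = 6×1 + 0  (stop)
So 72/59 = [1; 4, 1, 1, 6].

[1; 4, 1, 1, 6]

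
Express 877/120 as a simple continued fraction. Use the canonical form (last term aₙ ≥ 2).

[7; 3, 4, 9]

877 = 7·120 + 37
120 = 3·37 + 9
37 = 4·9 + 1
9 = 9·1 + 0  (stop)
So 877/120 = [7; 3, 4, 9].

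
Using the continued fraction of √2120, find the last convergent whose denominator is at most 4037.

97474/2117

√2120 = [46; 23, 92, …] (period length 2).
Convergents:
  p_0/q_0 = 46/1
  p_1/q_1 = 1059/23
  p_2/q_2 = 97474/2117
  p_3/q_3 = 2242961/48714
q_2 = 2117 ≤ 4037 < 48714 = q_3, so the answer is 97474/2117.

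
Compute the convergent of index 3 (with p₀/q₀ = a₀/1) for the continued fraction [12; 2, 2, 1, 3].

Using pₖ = aₖpₖ₋₁ + pₖ₋₂, qₖ = aₖqₖ₋₁ + qₖ₋₂ (with p₋₁=1, p₋₂=0, q₋₁=0, q₋₂=1):
  k=0: a=12, p=12, q=1
  k=1: a=2, p=25, q=2
  k=2: a=2, p=62, q=5
  k=3: a=1, p=87, q=7

87/7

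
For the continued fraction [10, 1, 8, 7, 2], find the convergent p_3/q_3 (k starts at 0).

697/64

Using pₖ = aₖpₖ₋₁ + pₖ₋₂, qₖ = aₖqₖ₋₁ + qₖ₋₂ (with p₋₁=1, p₋₂=0, q₋₁=0, q₋₂=1):
  k=0: a=10, p=10, q=1
  k=1: a=1, p=11, q=1
  k=2: a=8, p=98, q=9
  k=3: a=7, p=697, q=64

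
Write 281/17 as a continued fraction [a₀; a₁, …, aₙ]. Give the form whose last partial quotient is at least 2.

281 = 16×17 + 9
17 = 1×9 + 8
9 = 1×8 + 1
8 = 8×1 + 0  (stop)
So 281/17 = [16; 1, 1, 8].

[16; 1, 1, 8]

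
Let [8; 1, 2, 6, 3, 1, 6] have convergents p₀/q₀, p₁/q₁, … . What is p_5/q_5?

Using pₖ = aₖpₖ₋₁ + pₖ₋₂, qₖ = aₖqₖ₋₁ + qₖ₋₂ (with p₋₁=1, p₋₂=0, q₋₁=0, q₋₂=1):
  k=0: a=8, p=8, q=1
  k=1: a=1, p=9, q=1
  k=2: a=2, p=26, q=3
  k=3: a=6, p=165, q=19
  k=4: a=3, p=521, q=60
  k=5: a=1, p=686, q=79

686/79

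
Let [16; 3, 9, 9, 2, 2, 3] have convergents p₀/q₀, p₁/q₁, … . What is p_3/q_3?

Using pₖ = aₖpₖ₋₁ + pₖ₋₂, qₖ = aₖqₖ₋₁ + qₖ₋₂ (with p₋₁=1, p₋₂=0, q₋₁=0, q₋₂=1):
  k=0: a=16, p=16, q=1
  k=1: a=3, p=49, q=3
  k=2: a=9, p=457, q=28
  k=3: a=9, p=4162, q=255

4162/255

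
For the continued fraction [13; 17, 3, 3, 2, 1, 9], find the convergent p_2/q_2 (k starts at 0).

679/52

Using pₖ = aₖpₖ₋₁ + pₖ₋₂, qₖ = aₖqₖ₋₁ + qₖ₋₂ (with p₋₁=1, p₋₂=0, q₋₁=0, q₋₂=1):
  k=0: a=13, p=13, q=1
  k=1: a=17, p=222, q=17
  k=2: a=3, p=679, q=52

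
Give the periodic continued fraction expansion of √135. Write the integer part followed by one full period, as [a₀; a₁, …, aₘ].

[11; 1, 1, 1, 1, 1, 1, 1, 22]

a₀ = ⌊√135⌋ = 11.
With m₀=0, d₀=1 and mₖ₊₁ = dₖaₖ − mₖ, dₖ₊₁ = (n − mₖ₊₁²)/dₖ, aₖ₊₁ = ⌊(a₀+mₖ₊₁)/dₖ₊₁⌋:
  k=1: m=11, d=14, a=1
  k=2: m=3, d=9, a=1
  k=3: m=6, d=11, a=1
  k=4: m=5, d=10, a=1
  k=5: m=5, d=11, a=1
  k=6: m=6, d=9, a=1
  k=7: m=3, d=14, a=1
  k=8: m=11, d=1, a=22
d=1 and a=2a₀=22 at k=8, so the next step gives (m, d) = (11, 14) again — its k=1 value — and the period has length 8.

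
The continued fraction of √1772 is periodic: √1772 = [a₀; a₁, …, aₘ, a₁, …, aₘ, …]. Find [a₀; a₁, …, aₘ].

a₀ = ⌊√1772⌋ = 42.
With m₀=0, d₀=1 and mₖ₊₁ = dₖaₖ − mₖ, dₖ₊₁ = (n − mₖ₊₁²)/dₖ, aₖ₊₁ = ⌊(a₀+mₖ₊₁)/dₖ₊₁⌋:
  k=1: m=42, d=8, a=10
  k=2: m=38, d=41, a=1
  k=3: m=3, d=43, a=1
  k=4: m=40, d=4, a=20
  k=5: m=40, d=43, a=1
  k=6: m=3, d=41, a=1
  k=7: m=38, d=8, a=10
  k=8: m=42, d=1, a=84
d=1 and a=2a₀=84 at k=8, so the next step gives (m, d) = (42, 8) again — its k=1 value — and the period has length 8.

[42; 10, 1, 1, 20, 1, 1, 10, 84]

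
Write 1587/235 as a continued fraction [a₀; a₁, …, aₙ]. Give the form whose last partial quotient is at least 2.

[6; 1, 3, 19, 3]

1587 = 6×235 + 177
235 = 1×177 + 58
177 = 3×58 + 3
58 = 19×3 + 1
3 = 3×1 + 0  (stop)
So 1587/235 = [6; 1, 3, 19, 3].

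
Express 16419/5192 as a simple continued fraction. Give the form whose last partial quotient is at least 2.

[3; 6, 6, 3, 2, 3, 2, 2]

16419 = 3*5192 + 843
5192 = 6*843 + 134
843 = 6*134 + 39
134 = 3*39 + 17
39 = 2*17 + 5
17 = 3*5 + 2
5 = 2*2 + 1
2 = 2*1 + 0  (stop)
So 16419/5192 = [3; 6, 6, 3, 2, 3, 2, 2].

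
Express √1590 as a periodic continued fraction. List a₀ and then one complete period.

[39; 1, 6, 1, 78]

a₀ = ⌊√1590⌋ = 39.
With m₀=0, d₀=1 and mₖ₊₁ = dₖaₖ − mₖ, dₖ₊₁ = (n − mₖ₊₁²)/dₖ, aₖ₊₁ = ⌊(a₀+mₖ₊₁)/dₖ₊₁⌋:
  k=1: m=39, d=69, a=1
  k=2: m=30, d=10, a=6
  k=3: m=30, d=69, a=1
  k=4: m=39, d=1, a=78
d=1 and a=2a₀=78 at k=4, so the next step gives (m, d) = (39, 69) again — its k=1 value — and the period has length 4.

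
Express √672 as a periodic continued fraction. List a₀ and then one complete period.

a₀ = ⌊√672⌋ = 25.
With m₀=0, d₀=1 and mₖ₊₁ = dₖaₖ − mₖ, dₖ₊₁ = (n − mₖ₊₁²)/dₖ, aₖ₊₁ = ⌊(a₀+mₖ₊₁)/dₖ₊₁⌋:
  k=1: m=25, d=47, a=1
  k=2: m=22, d=4, a=11
  k=3: m=22, d=47, a=1
  k=4: m=25, d=1, a=50
d=1 and a=2a₀=50 at k=4, so the next step gives (m, d) = (25, 47) again — its k=1 value — and the period has length 4.

[25; 1, 11, 1, 50]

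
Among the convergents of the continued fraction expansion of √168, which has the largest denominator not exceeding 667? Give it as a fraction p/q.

8412/649

√168 = [12; 1, 24, …] (period length 2).
Convergents:
  p_0/q_0 = 12/1
  p_1/q_1 = 13/1
  p_2/q_2 = 324/25
  p_3/q_3 = 337/26
  p_4/q_4 = 8412/649
  p_5/q_5 = 8749/675
q_4 = 649 ≤ 667 < 675 = q_5, so the answer is 8412/649.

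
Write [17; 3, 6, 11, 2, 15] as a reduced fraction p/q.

Using pₖ = aₖpₖ₋₁ + pₖ₋₂ and qₖ = aₖqₖ₋₁ + qₖ₋₂:
  k=0: a=17, p=17, q=1
  k=1: a=3, p=52, q=3
  k=2: a=6, p=329, q=19
  k=3: a=11, p=3671, q=212
  k=4: a=2, p=7671, q=443
  k=5: a=15, p=118736, q=6857

118736/6857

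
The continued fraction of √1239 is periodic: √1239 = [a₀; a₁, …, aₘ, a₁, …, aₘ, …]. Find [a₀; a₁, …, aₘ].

a₀ = ⌊√1239⌋ = 35.
With m₀=0, d₀=1 and mₖ₊₁ = dₖaₖ − mₖ, dₖ₊₁ = (n − mₖ₊₁²)/dₖ, aₖ₊₁ = ⌊(a₀+mₖ₊₁)/dₖ₊₁⌋:
  k=1: m=35, d=14, a=5
  k=2: m=35, d=1, a=70
d=1 and a=2a₀=70 at k=2, so the next step gives (m, d) = (35, 14) again — its k=1 value — and the period has length 2.

[35; 5, 70]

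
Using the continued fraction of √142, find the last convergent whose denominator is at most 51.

143/12

√142 = [11; 1, 10, 1, 22, …] (period length 4).
Convergents:
  p_0/q_0 = 11/1
  p_1/q_1 = 12/1
  p_2/q_2 = 131/11
  p_3/q_3 = 143/12
  p_4/q_4 = 3277/275
q_3 = 12 ≤ 51 < 275 = q_4, so the answer is 143/12.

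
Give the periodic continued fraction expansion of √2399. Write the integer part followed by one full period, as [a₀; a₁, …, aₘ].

a₀ = ⌊√2399⌋ = 48.
With m₀=0, d₀=1 and mₖ₊₁ = dₖaₖ − mₖ, dₖ₊₁ = (n − mₖ₊₁²)/dₖ, aₖ₊₁ = ⌊(a₀+mₖ₊₁)/dₖ₊₁⌋:
  k=1: m=48, d=95, a=1
  k=2: m=47, d=2, a=47
  k=3: m=47, d=95, a=1
  k=4: m=48, d=1, a=96
d=1 and a=2a₀=96 at k=4, so the next step gives (m, d) = (48, 95) again — its k=1 value — and the period has length 4.

[48; 1, 47, 1, 96]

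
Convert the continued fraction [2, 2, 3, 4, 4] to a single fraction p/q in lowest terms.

Using pₖ = aₖpₖ₋₁ + pₖ₋₂ and qₖ = aₖqₖ₋₁ + qₖ₋₂:
  k=0: a=2, p=2, q=1
  k=1: a=2, p=5, q=2
  k=2: a=3, p=17, q=7
  k=3: a=4, p=73, q=30
  k=4: a=4, p=309, q=127

309/127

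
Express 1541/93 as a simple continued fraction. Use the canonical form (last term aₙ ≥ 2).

[16; 1, 1, 3, 13]

1541 = 16·93 + 53
93 = 1·53 + 40
53 = 1·40 + 13
40 = 3·13 + 1
13 = 13·1 + 0  (stop)
So 1541/93 = [16; 1, 1, 3, 13].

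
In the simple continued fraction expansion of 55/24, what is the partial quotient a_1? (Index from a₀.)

3

55 = 2·24 + 7   →  a_0 = 2
24 = 3·7 + 3   →  a_1 = 3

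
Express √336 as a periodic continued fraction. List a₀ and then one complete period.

a₀ = ⌊√336⌋ = 18.
With m₀=0, d₀=1 and mₖ₊₁ = dₖaₖ − mₖ, dₖ₊₁ = (n − mₖ₊₁²)/dₖ, aₖ₊₁ = ⌊(a₀+mₖ₊₁)/dₖ₊₁⌋:
  k=1: m=18, d=12, a=3
  k=2: m=18, d=1, a=36
d=1 and a=2a₀=36 at k=2, so the next step gives (m, d) = (18, 12) again — its k=1 value — and the period has length 2.

[18; 3, 36]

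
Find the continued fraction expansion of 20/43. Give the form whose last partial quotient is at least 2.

[0; 2, 6, 1, 2]

20 = 0*43 + 20
43 = 2*20 + 3
20 = 6*3 + 2
3 = 1*2 + 1
2 = 2*1 + 0  (stop)
So 20/43 = [0; 2, 6, 1, 2].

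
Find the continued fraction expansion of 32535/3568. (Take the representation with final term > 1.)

32535 = 9*3568 + 423
3568 = 8*423 + 184
423 = 2*184 + 55
184 = 3*55 + 19
55 = 2*19 + 17
19 = 1*17 + 2
17 = 8*2 + 1
2 = 2*1 + 0  (stop)
So 32535/3568 = [9; 8, 2, 3, 2, 1, 8, 2].

[9; 8, 2, 3, 2, 1, 8, 2]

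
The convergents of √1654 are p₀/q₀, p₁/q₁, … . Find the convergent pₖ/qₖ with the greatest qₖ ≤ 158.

4921/121

√1654 = [40; 1, 2, 40, 2, 1, 80, …] (period length 6).
Convergents:
  p_0/q_0 = 40/1
  p_1/q_1 = 41/1
  p_2/q_2 = 122/3
  p_3/q_3 = 4921/121
  p_4/q_4 = 9964/245
q_3 = 121 ≤ 158 < 245 = q_4, so the answer is 4921/121.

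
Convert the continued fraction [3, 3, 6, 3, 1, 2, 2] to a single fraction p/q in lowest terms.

1708/515

Fold from the inside: start with 2/1.
  2 + 1/2 = 5/2
  1 + 2/5 = 7/5
  3 + 5/7 = 26/7
  6 + 7/26 = 163/26
  3 + 26/163 = 515/163
  3 + 163/515 = 1708/515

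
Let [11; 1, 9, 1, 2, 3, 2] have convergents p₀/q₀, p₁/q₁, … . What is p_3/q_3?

Using pₖ = aₖpₖ₋₁ + pₖ₋₂, qₖ = aₖqₖ₋₁ + qₖ₋₂ (with p₋₁=1, p₋₂=0, q₋₁=0, q₋₂=1):
  k=0: a=11, p=11, q=1
  k=1: a=1, p=12, q=1
  k=2: a=9, p=119, q=10
  k=3: a=1, p=131, q=11

131/11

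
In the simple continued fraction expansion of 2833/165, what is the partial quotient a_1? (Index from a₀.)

5

2833 = 17·165 + 28   →  a_0 = 17
165 = 5·28 + 25   →  a_1 = 5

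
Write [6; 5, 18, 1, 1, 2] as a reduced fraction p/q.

2913/470

Fold from the inside: start with 2/1.
  1 + 1/2 = 3/2
  1 + 2/3 = 5/3
  18 + 3/5 = 93/5
  5 + 5/93 = 470/93
  6 + 93/470 = 2913/470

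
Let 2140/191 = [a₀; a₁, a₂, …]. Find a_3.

8

2140 = 11·191 + 39   →  a_0 = 11
191 = 4·39 + 35   →  a_1 = 4
39 = 1·35 + 4   →  a_2 = 1
35 = 8·4 + 3   →  a_3 = 8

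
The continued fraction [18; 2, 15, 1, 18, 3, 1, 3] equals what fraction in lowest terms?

175735/9507

Fold from the inside: start with 3/1.
  1 + 1/3 = 4/3
  3 + 3/4 = 15/4
  18 + 4/15 = 274/15
  1 + 15/274 = 289/274
  15 + 274/289 = 4609/289
  2 + 289/4609 = 9507/4609
  18 + 4609/9507 = 175735/9507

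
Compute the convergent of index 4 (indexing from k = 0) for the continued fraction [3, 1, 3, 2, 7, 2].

Using pₖ = aₖpₖ₋₁ + pₖ₋₂, qₖ = aₖqₖ₋₁ + qₖ₋₂ (with p₋₁=1, p₋₂=0, q₋₁=0, q₋₂=1):
  k=0: a=3, p=3, q=1
  k=1: a=1, p=4, q=1
  k=2: a=3, p=15, q=4
  k=3: a=2, p=34, q=9
  k=4: a=7, p=253, q=67

253/67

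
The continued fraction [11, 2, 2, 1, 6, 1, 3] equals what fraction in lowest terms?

Using pₖ = aₖpₖ₋₁ + pₖ₋₂ and qₖ = aₖqₖ₋₁ + qₖ₋₂:
  k=0: a=11, p=11, q=1
  k=1: a=2, p=23, q=2
  k=2: a=2, p=57, q=5
  k=3: a=1, p=80, q=7
  k=4: a=6, p=537, q=47
  k=5: a=1, p=617, q=54
  k=6: a=3, p=2388, q=209

2388/209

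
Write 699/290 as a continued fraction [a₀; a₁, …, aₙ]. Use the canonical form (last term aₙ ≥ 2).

[2; 2, 2, 3, 2, 7]

699 = 2·290 + 119
290 = 2·119 + 52
119 = 2·52 + 15
52 = 3·15 + 7
15 = 2·7 + 1
7 = 7·1 + 0  (stop)
So 699/290 = [2; 2, 2, 3, 2, 7].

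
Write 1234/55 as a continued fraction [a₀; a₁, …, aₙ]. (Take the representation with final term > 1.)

1234 = 22·55 + 24
55 = 2·24 + 7
24 = 3·7 + 3
7 = 2·3 + 1
3 = 3·1 + 0  (stop)
So 1234/55 = [22; 2, 3, 2, 3].

[22; 2, 3, 2, 3]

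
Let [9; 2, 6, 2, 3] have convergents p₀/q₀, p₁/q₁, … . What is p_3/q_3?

Using pₖ = aₖpₖ₋₁ + pₖ₋₂, qₖ = aₖqₖ₋₁ + qₖ₋₂ (with p₋₁=1, p₋₂=0, q₋₁=0, q₋₂=1):
  k=0: a=9, p=9, q=1
  k=1: a=2, p=19, q=2
  k=2: a=6, p=123, q=13
  k=3: a=2, p=265, q=28

265/28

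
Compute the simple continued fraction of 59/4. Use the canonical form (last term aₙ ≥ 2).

59 = 14*4 + 3
4 = 1*3 + 1
3 = 3*1 + 0  (stop)
So 59/4 = [14; 1, 3].

[14; 1, 3]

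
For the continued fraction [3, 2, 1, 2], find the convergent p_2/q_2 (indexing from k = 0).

Using pₖ = aₖpₖ₋₁ + pₖ₋₂, qₖ = aₖqₖ₋₁ + qₖ₋₂ (with p₋₁=1, p₋₂=0, q₋₁=0, q₋₂=1):
  k=0: a=3, p=3, q=1
  k=1: a=2, p=7, q=2
  k=2: a=1, p=10, q=3

10/3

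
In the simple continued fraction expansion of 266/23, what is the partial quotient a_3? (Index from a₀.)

266 = 11·23 + 13   →  a_0 = 11
23 = 1·13 + 10   →  a_1 = 1
13 = 1·10 + 3   →  a_2 = 1
10 = 3·3 + 1   →  a_3 = 3

3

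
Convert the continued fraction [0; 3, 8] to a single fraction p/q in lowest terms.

Using pₖ = aₖpₖ₋₁ + pₖ₋₂ and qₖ = aₖqₖ₋₁ + qₖ₋₂:
  k=0: a=0, p=0, q=1
  k=1: a=3, p=1, q=3
  k=2: a=8, p=8, q=25

8/25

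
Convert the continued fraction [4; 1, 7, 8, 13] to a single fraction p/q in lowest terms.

4160/853

Using pₖ = aₖpₖ₋₁ + pₖ₋₂ and qₖ = aₖqₖ₋₁ + qₖ₋₂:
  k=0: a=4, p=4, q=1
  k=1: a=1, p=5, q=1
  k=2: a=7, p=39, q=8
  k=3: a=8, p=317, q=65
  k=4: a=13, p=4160, q=853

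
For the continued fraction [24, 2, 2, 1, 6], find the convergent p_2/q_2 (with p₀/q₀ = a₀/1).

Using pₖ = aₖpₖ₋₁ + pₖ₋₂, qₖ = aₖqₖ₋₁ + qₖ₋₂ (with p₋₁=1, p₋₂=0, q₋₁=0, q₋₂=1):
  k=0: a=24, p=24, q=1
  k=1: a=2, p=49, q=2
  k=2: a=2, p=122, q=5

122/5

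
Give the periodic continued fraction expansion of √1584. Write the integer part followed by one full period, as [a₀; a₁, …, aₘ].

[39; 1, 3, 1, 78]

a₀ = ⌊√1584⌋ = 39.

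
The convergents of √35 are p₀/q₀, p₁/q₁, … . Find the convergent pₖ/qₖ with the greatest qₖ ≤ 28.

√35 = [5; 1, 10, …] (period length 2).
Convergents:
  p_0/q_0 = 5/1
  p_1/q_1 = 6/1
  p_2/q_2 = 65/11
  p_3/q_3 = 71/12
  p_4/q_4 = 775/131
q_3 = 12 ≤ 28 < 131 = q_4, so the answer is 71/12.

71/12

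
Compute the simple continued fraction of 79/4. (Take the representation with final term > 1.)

79 = 19×4 + 3
4 = 1×3 + 1
3 = 3×1 + 0  (stop)
So 79/4 = [19; 1, 3].

[19; 1, 3]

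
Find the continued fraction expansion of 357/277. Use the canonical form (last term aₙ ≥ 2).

[1; 3, 2, 6, 6]

357 = 1×277 + 80
277 = 3×80 + 37
80 = 2×37 + 6
37 = 6×6 + 1
6 = 6×1 + 0  (stop)
So 357/277 = [1; 3, 2, 6, 6].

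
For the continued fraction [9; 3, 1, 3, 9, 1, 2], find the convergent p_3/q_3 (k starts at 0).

Using pₖ = aₖpₖ₋₁ + pₖ₋₂, qₖ = aₖqₖ₋₁ + qₖ₋₂ (with p₋₁=1, p₋₂=0, q₋₁=0, q₋₂=1):
  k=0: a=9, p=9, q=1
  k=1: a=3, p=28, q=3
  k=2: a=1, p=37, q=4
  k=3: a=3, p=139, q=15

139/15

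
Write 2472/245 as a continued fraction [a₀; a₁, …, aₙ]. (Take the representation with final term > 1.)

[10; 11, 7, 3]

2472 = 10·245 + 22
245 = 11·22 + 3
22 = 7·3 + 1
3 = 3·1 + 0  (stop)
So 2472/245 = [10; 11, 7, 3].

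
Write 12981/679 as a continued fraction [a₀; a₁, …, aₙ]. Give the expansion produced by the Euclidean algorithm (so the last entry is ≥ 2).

12981 = 19·679 + 80
679 = 8·80 + 39
80 = 2·39 + 2
39 = 19·2 + 1
2 = 2·1 + 0  (stop)
So 12981/679 = [19; 8, 2, 19, 2].

[19; 8, 2, 19, 2]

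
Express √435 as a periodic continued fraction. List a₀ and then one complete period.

[20; 1, 5, 1, 40]

a₀ = ⌊√435⌋ = 20.
With m₀=0, d₀=1 and mₖ₊₁ = dₖaₖ − mₖ, dₖ₊₁ = (n − mₖ₊₁²)/dₖ, aₖ₊₁ = ⌊(a₀+mₖ₊₁)/dₖ₊₁⌋:
  k=1: m=20, d=35, a=1
  k=2: m=15, d=6, a=5
  k=3: m=15, d=35, a=1
  k=4: m=20, d=1, a=40
d=1 and a=2a₀=40 at k=4, so the next step gives (m, d) = (20, 35) again — its k=1 value — and the period has length 4.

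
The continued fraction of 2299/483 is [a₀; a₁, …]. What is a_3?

2299 = 4·483 + 367   →  a_0 = 4
483 = 1·367 + 116   →  a_1 = 1
367 = 3·116 + 19   →  a_2 = 3
116 = 6·19 + 2   →  a_3 = 6

6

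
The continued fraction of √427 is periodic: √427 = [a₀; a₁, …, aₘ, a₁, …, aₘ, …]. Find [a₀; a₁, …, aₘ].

a₀ = ⌊√427⌋ = 20.

[20; 1, 1, 1, 40]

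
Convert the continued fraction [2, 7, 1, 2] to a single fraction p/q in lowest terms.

Fold from the inside: start with 2/1.
  1 + 1/2 = 3/2
  7 + 2/3 = 23/3
  2 + 3/23 = 49/23

49/23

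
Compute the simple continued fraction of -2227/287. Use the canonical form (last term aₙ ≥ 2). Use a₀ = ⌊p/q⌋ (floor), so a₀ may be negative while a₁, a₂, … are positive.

-2227 = -8×287 + 69
287 = 4×69 + 11
69 = 6×11 + 3
11 = 3×3 + 2
3 = 1×2 + 1
2 = 2×1 + 0  (stop)
So -2227/287 = [-8; 4, 6, 3, 1, 2].

[-8; 4, 6, 3, 1, 2]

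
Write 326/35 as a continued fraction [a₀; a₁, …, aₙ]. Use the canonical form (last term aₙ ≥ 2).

[9; 3, 5, 2]

326 = 9·35 + 11
35 = 3·11 + 2
11 = 5·2 + 1
2 = 2·1 + 0  (stop)
So 326/35 = [9; 3, 5, 2].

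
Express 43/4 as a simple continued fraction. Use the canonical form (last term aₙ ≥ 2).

[10; 1, 3]

43 = 10×4 + 3
4 = 1×3 + 1
3 = 3×1 + 0  (stop)
So 43/4 = [10; 1, 3].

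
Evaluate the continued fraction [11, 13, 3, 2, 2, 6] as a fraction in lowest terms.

16048/1449

Using pₖ = aₖpₖ₋₁ + pₖ₋₂ and qₖ = aₖqₖ₋₁ + qₖ₋₂:
  k=0: a=11, p=11, q=1
  k=1: a=13, p=144, q=13
  k=2: a=3, p=443, q=40
  k=3: a=2, p=1030, q=93
  k=4: a=2, p=2503, q=226
  k=5: a=6, p=16048, q=1449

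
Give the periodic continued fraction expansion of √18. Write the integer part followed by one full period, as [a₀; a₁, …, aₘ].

[4; 4, 8]

a₀ = ⌊√18⌋ = 4.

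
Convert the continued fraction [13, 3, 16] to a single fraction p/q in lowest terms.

653/49

Fold from the inside: start with 16/1.
  3 + 1/16 = 49/16
  13 + 16/49 = 653/49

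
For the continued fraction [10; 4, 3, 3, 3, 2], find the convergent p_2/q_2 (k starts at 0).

Using pₖ = aₖpₖ₋₁ + pₖ₋₂, qₖ = aₖqₖ₋₁ + qₖ₋₂ (with p₋₁=1, p₋₂=0, q₋₁=0, q₋₂=1):
  k=0: a=10, p=10, q=1
  k=1: a=4, p=41, q=4
  k=2: a=3, p=133, q=13

133/13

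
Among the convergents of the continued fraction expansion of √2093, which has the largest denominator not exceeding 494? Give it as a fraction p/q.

16790/367

√2093 = [45; 1, 2, 1, 90, …] (period length 4).
Convergents:
  p_0/q_0 = 45/1
  p_1/q_1 = 46/1
  p_2/q_2 = 137/3
  p_3/q_3 = 183/4
  p_4/q_4 = 16607/363
  p_5/q_5 = 16790/367
  p_6/q_6 = 50187/1097
q_5 = 367 ≤ 494 < 1097 = q_6, so the answer is 16790/367.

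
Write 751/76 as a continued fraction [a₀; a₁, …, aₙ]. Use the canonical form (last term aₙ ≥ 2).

751 = 9*76 + 67
76 = 1*67 + 9
67 = 7*9 + 4
9 = 2*4 + 1
4 = 4*1 + 0  (stop)
So 751/76 = [9; 1, 7, 2, 4].

[9; 1, 7, 2, 4]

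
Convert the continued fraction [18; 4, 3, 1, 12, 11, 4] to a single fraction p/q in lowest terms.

179305/9833

Using pₖ = aₖpₖ₋₁ + pₖ₋₂ and qₖ = aₖqₖ₋₁ + qₖ₋₂:
  k=0: a=18, p=18, q=1
  k=1: a=4, p=73, q=4
  k=2: a=3, p=237, q=13
  k=3: a=1, p=310, q=17
  k=4: a=12, p=3957, q=217
  k=5: a=11, p=43837, q=2404
  k=6: a=4, p=179305, q=9833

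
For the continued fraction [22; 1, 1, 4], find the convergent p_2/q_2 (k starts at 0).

Using pₖ = aₖpₖ₋₁ + pₖ₋₂, qₖ = aₖqₖ₋₁ + qₖ₋₂ (with p₋₁=1, p₋₂=0, q₋₁=0, q₋₂=1):
  k=0: a=22, p=22, q=1
  k=1: a=1, p=23, q=1
  k=2: a=1, p=45, q=2

45/2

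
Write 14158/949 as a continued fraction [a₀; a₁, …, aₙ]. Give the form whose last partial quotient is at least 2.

[14; 1, 11, 3, 12, 2]

14158 = 14×949 + 872
949 = 1×872 + 77
872 = 11×77 + 25
77 = 3×25 + 2
25 = 12×2 + 1
2 = 2×1 + 0  (stop)
So 14158/949 = [14; 1, 11, 3, 12, 2].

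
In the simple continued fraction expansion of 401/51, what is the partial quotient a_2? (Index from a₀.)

401 = 7·51 + 44   →  a_0 = 7
51 = 1·44 + 7   →  a_1 = 1
44 = 6·7 + 2   →  a_2 = 6

6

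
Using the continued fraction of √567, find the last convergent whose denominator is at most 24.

381/16

√567 = [23; 1, 4, 3, 4, 1, 46, …] (period length 6).
Convergents:
  p_0/q_0 = 23/1
  p_1/q_1 = 24/1
  p_2/q_2 = 119/5
  p_3/q_3 = 381/16
  p_4/q_4 = 1643/69
q_3 = 16 ≤ 24 < 69 = q_4, so the answer is 381/16.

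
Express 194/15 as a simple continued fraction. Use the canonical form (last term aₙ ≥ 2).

[12; 1, 14]

194 = 12·15 + 14
15 = 1·14 + 1
14 = 14·1 + 0  (stop)
So 194/15 = [12; 1, 14].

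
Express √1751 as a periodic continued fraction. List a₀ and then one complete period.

a₀ = ⌊√1751⌋ = 41.
With m₀=0, d₀=1 and mₖ₊₁ = dₖaₖ − mₖ, dₖ₊₁ = (n − mₖ₊₁²)/dₖ, aₖ₊₁ = ⌊(a₀+mₖ₊₁)/dₖ₊₁⌋:
  k=1: m=41, d=70, a=1
  k=2: m=29, d=13, a=5
  k=3: m=36, d=35, a=2
  k=4: m=34, d=17, a=4
  k=5: m=34, d=35, a=2
  k=6: m=36, d=13, a=5
  k=7: m=29, d=70, a=1
  k=8: m=41, d=1, a=82
d=1 and a=2a₀=82 at k=8, so the next step gives (m, d) = (41, 70) again — its k=1 value — and the period has length 8.

[41; 1, 5, 2, 4, 2, 5, 1, 82]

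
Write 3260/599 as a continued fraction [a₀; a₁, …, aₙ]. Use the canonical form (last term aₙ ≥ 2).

3260 = 5·599 + 265
599 = 2·265 + 69
265 = 3·69 + 58
69 = 1·58 + 11
58 = 5·11 + 3
11 = 3·3 + 2
3 = 1·2 + 1
2 = 2·1 + 0  (stop)
So 3260/599 = [5; 2, 3, 1, 5, 3, 1, 2].

[5; 2, 3, 1, 5, 3, 1, 2]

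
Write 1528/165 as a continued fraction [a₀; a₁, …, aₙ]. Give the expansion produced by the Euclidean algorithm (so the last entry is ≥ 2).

1528 = 9·165 + 43
165 = 3·43 + 36
43 = 1·36 + 7
36 = 5·7 + 1
7 = 7·1 + 0  (stop)
So 1528/165 = [9; 3, 1, 5, 7].

[9; 3, 1, 5, 7]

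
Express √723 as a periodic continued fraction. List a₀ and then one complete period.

[26; 1, 7, 1, 52]

a₀ = ⌊√723⌋ = 26.
With m₀=0, d₀=1 and mₖ₊₁ = dₖaₖ − mₖ, dₖ₊₁ = (n − mₖ₊₁²)/dₖ, aₖ₊₁ = ⌊(a₀+mₖ₊₁)/dₖ₊₁⌋:
  k=1: m=26, d=47, a=1
  k=2: m=21, d=6, a=7
  k=3: m=21, d=47, a=1
  k=4: m=26, d=1, a=52
d=1 and a=2a₀=52 at k=4, so the next step gives (m, d) = (26, 47) again — its k=1 value — and the period has length 4.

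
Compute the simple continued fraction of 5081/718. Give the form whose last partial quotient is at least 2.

[7; 13, 18, 3]

5081 = 7·718 + 55
718 = 13·55 + 3
55 = 18·3 + 1
3 = 3·1 + 0  (stop)
So 5081/718 = [7; 13, 18, 3].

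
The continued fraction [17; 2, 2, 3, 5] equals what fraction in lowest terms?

1567/90

Fold from the inside: start with 5/1.
  3 + 1/5 = 16/5
  2 + 5/16 = 37/16
  2 + 16/37 = 90/37
  17 + 37/90 = 1567/90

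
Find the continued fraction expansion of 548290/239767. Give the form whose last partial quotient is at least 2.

[2; 3, 2, 19, 18, 8, 12]

548290 = 2×239767 + 68756
239767 = 3×68756 + 33499
68756 = 2×33499 + 1758
33499 = 19×1758 + 97
1758 = 18×97 + 12
97 = 8×12 + 1
12 = 12×1 + 0  (stop)
So 548290/239767 = [2; 3, 2, 19, 18, 8, 12].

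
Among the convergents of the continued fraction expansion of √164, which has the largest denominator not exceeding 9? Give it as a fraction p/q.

64/5

√164 = [12; 1, 4, 6, 4, 1, 24, …] (period length 6).
Convergents:
  p_0/q_0 = 12/1
  p_1/q_1 = 13/1
  p_2/q_2 = 64/5
  p_3/q_3 = 397/31
q_2 = 5 ≤ 9 < 31 = q_3, so the answer is 64/5.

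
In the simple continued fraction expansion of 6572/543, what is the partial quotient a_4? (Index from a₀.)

6572 = 12·543 + 56   →  a_0 = 12
543 = 9·56 + 39   →  a_1 = 9
56 = 1·39 + 17   →  a_2 = 1
39 = 2·17 + 5   →  a_3 = 2
17 = 3·5 + 2   →  a_4 = 3

3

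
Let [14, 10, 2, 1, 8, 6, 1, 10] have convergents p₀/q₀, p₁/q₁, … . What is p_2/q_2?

296/21

Using pₖ = aₖpₖ₋₁ + pₖ₋₂, qₖ = aₖqₖ₋₁ + qₖ₋₂ (with p₋₁=1, p₋₂=0, q₋₁=0, q₋₂=1):
  k=0: a=14, p=14, q=1
  k=1: a=10, p=141, q=10
  k=2: a=2, p=296, q=21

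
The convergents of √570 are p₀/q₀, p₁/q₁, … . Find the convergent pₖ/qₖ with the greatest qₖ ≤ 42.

191/8

√570 = [23; 1, 6, 1, 46, …] (period length 4).
Convergents:
  p_0/q_0 = 23/1
  p_1/q_1 = 24/1
  p_2/q_2 = 167/7
  p_3/q_3 = 191/8
  p_4/q_4 = 8953/375
q_3 = 8 ≤ 42 < 375 = q_4, so the answer is 191/8.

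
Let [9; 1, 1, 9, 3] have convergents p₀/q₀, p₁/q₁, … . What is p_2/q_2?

Using pₖ = aₖpₖ₋₁ + pₖ₋₂, qₖ = aₖqₖ₋₁ + qₖ₋₂ (with p₋₁=1, p₋₂=0, q₋₁=0, q₋₂=1):
  k=0: a=9, p=9, q=1
  k=1: a=1, p=10, q=1
  k=2: a=1, p=19, q=2

19/2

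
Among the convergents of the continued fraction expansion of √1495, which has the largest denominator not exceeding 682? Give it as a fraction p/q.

17902/463

√1495 = [38; 1, 1, 1, 76, …] (period length 4).
Convergents:
  p_0/q_0 = 38/1
  p_1/q_1 = 39/1
  p_2/q_2 = 77/2
  p_3/q_3 = 116/3
  p_4/q_4 = 8893/230
  p_5/q_5 = 9009/233
  p_6/q_6 = 17902/463
  p_7/q_7 = 26911/696
q_6 = 463 ≤ 682 < 696 = q_7, so the answer is 17902/463.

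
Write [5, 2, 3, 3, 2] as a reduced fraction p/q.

288/53

Fold from the inside: start with 2/1.
  3 + 1/2 = 7/2
  3 + 2/7 = 23/7
  2 + 7/23 = 53/23
  5 + 23/53 = 288/53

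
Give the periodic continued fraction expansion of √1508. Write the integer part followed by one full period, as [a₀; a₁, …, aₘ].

[38; 1, 4, 1, 76]

a₀ = ⌊√1508⌋ = 38.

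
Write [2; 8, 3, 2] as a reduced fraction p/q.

123/58

Using pₖ = aₖpₖ₋₁ + pₖ₋₂ and qₖ = aₖqₖ₋₁ + qₖ₋₂:
  k=0: a=2, p=2, q=1
  k=1: a=8, p=17, q=8
  k=2: a=3, p=53, q=25
  k=3: a=2, p=123, q=58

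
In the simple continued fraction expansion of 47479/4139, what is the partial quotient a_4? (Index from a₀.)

47479 = 11·4139 + 1950   →  a_0 = 11
4139 = 2·1950 + 239   →  a_1 = 2
1950 = 8·239 + 38   →  a_2 = 8
239 = 6·38 + 11   →  a_3 = 6
38 = 3·11 + 5   →  a_4 = 3

3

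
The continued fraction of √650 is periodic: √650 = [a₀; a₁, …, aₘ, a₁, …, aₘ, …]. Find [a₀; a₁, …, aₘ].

a₀ = ⌊√650⌋ = 25.
With m₀=0, d₀=1 and mₖ₊₁ = dₖaₖ − mₖ, dₖ₊₁ = (n − mₖ₊₁²)/dₖ, aₖ₊₁ = ⌊(a₀+mₖ₊₁)/dₖ₊₁⌋:
  k=1: m=25, d=25, a=2
  k=2: m=25, d=1, a=50
d=1 and a=2a₀=50 at k=2, so the next step gives (m, d) = (25, 25) again — its k=1 value — and the period has length 2.

[25; 2, 50]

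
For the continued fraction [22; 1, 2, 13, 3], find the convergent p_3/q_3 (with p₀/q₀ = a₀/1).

907/40

Using pₖ = aₖpₖ₋₁ + pₖ₋₂, qₖ = aₖqₖ₋₁ + qₖ₋₂ (with p₋₁=1, p₋₂=0, q₋₁=0, q₋₂=1):
  k=0: a=22, p=22, q=1
  k=1: a=1, p=23, q=1
  k=2: a=2, p=68, q=3
  k=3: a=13, p=907, q=40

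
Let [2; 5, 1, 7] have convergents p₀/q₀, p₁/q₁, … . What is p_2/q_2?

Using pₖ = aₖpₖ₋₁ + pₖ₋₂, qₖ = aₖqₖ₋₁ + qₖ₋₂ (with p₋₁=1, p₋₂=0, q₋₁=0, q₋₂=1):
  k=0: a=2, p=2, q=1
  k=1: a=5, p=11, q=5
  k=2: a=1, p=13, q=6

13/6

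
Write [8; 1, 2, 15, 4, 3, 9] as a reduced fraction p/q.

Using pₖ = aₖpₖ₋₁ + pₖ₋₂ and qₖ = aₖqₖ₋₁ + qₖ₋₂:
  k=0: a=8, p=8, q=1
  k=1: a=1, p=9, q=1
  k=2: a=2, p=26, q=3
  k=3: a=15, p=399, q=46
  k=4: a=4, p=1622, q=187
  k=5: a=3, p=5265, q=607
  k=6: a=9, p=49007, q=5650

49007/5650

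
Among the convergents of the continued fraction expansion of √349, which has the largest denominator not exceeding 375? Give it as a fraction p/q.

6277/336

√349 = [18; 1, 2, 7, 7, 2, 1, 36, …] (period length 7).
Convergents:
  p_0/q_0 = 18/1
  p_1/q_1 = 19/1
  p_2/q_2 = 56/3
  p_3/q_3 = 411/22
  p_4/q_4 = 2933/157
  p_5/q_5 = 6277/336
  p_6/q_6 = 9210/493
q_5 = 336 ≤ 375 < 493 = q_6, so the answer is 6277/336.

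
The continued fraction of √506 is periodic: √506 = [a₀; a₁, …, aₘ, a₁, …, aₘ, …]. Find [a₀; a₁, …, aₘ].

a₀ = ⌊√506⌋ = 22.

[22; 2, 44]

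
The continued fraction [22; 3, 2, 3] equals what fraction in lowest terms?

535/24

Fold from the inside: start with 3/1.
  2 + 1/3 = 7/3
  3 + 3/7 = 24/7
  22 + 7/24 = 535/24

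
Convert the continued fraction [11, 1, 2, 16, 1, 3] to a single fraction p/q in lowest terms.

Using pₖ = aₖpₖ₋₁ + pₖ₋₂ and qₖ = aₖqₖ₋₁ + qₖ₋₂:
  k=0: a=11, p=11, q=1
  k=1: a=1, p=12, q=1
  k=2: a=2, p=35, q=3
  k=3: a=16, p=572, q=49
  k=4: a=1, p=607, q=52
  k=5: a=3, p=2393, q=205

2393/205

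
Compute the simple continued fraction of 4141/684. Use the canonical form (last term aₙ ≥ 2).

4141 = 6×684 + 37
684 = 18×37 + 18
37 = 2×18 + 1
18 = 18×1 + 0  (stop)
So 4141/684 = [6; 18, 2, 18].

[6; 18, 2, 18]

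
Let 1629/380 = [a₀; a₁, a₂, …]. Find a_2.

2

1629 = 4·380 + 109   →  a_0 = 4
380 = 3·109 + 53   →  a_1 = 3
109 = 2·53 + 3   →  a_2 = 2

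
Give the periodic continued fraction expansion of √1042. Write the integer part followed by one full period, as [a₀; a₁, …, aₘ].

a₀ = ⌊√1042⌋ = 32.
With m₀=0, d₀=1 and mₖ₊₁ = dₖaₖ − mₖ, dₖ₊₁ = (n − mₖ₊₁²)/dₖ, aₖ₊₁ = ⌊(a₀+mₖ₊₁)/dₖ₊₁⌋:
  k=1: m=32, d=18, a=3
  k=2: m=22, d=31, a=1
  k=3: m=9, d=31, a=1
  k=4: m=22, d=18, a=3
  k=5: m=32, d=1, a=64
d=1 and a=2a₀=64 at k=5, so the next step gives (m, d) = (32, 18) again — its k=1 value — and the period has length 5.

[32; 3, 1, 1, 3, 64]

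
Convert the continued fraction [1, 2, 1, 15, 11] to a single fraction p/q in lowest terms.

Fold from the inside: start with 11/1.
  15 + 1/11 = 166/11
  1 + 11/166 = 177/166
  2 + 166/177 = 520/177
  1 + 177/520 = 697/520

697/520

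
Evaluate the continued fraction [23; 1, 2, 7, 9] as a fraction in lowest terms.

Fold from the inside: start with 9/1.
  7 + 1/9 = 64/9
  2 + 9/64 = 137/64
  1 + 64/137 = 201/137
  23 + 137/201 = 4760/201

4760/201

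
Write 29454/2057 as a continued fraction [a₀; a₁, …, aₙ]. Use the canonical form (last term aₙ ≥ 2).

[14; 3, 7, 2, 1, 2, 3, 3]

29454 = 14·2057 + 656
2057 = 3·656 + 89
656 = 7·89 + 33
89 = 2·33 + 23
33 = 1·23 + 10
23 = 2·10 + 3
10 = 3·3 + 1
3 = 3·1 + 0  (stop)
So 29454/2057 = [14; 3, 7, 2, 1, 2, 3, 3].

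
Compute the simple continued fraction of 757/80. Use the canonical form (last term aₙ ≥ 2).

757 = 9×80 + 37
80 = 2×37 + 6
37 = 6×6 + 1
6 = 6×1 + 0  (stop)
So 757/80 = [9; 2, 6, 6].

[9; 2, 6, 6]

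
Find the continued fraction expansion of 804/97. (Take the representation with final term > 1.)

[8; 3, 2, 6, 2]

804 = 8*97 + 28
97 = 3*28 + 13
28 = 2*13 + 2
13 = 6*2 + 1
2 = 2*1 + 0  (stop)
So 804/97 = [8; 3, 2, 6, 2].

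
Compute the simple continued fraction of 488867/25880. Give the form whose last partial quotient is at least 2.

[18; 1, 8, 14, 18, 2, 5]

488867 = 18×25880 + 23027
25880 = 1×23027 + 2853
23027 = 8×2853 + 203
2853 = 14×203 + 11
203 = 18×11 + 5
11 = 2×5 + 1
5 = 5×1 + 0  (stop)
So 488867/25880 = [18; 1, 8, 14, 18, 2, 5].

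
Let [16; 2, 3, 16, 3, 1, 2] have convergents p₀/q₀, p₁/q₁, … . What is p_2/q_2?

115/7

Using pₖ = aₖpₖ₋₁ + pₖ₋₂, qₖ = aₖqₖ₋₁ + qₖ₋₂ (with p₋₁=1, p₋₂=0, q₋₁=0, q₋₂=1):
  k=0: a=16, p=16, q=1
  k=1: a=2, p=33, q=2
  k=2: a=3, p=115, q=7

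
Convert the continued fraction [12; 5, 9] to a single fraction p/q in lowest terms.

Using pₖ = aₖpₖ₋₁ + pₖ₋₂ and qₖ = aₖqₖ₋₁ + qₖ₋₂:
  k=0: a=12, p=12, q=1
  k=1: a=5, p=61, q=5
  k=2: a=9, p=561, q=46

561/46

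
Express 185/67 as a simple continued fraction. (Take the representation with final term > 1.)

185 = 2*67 + 51
67 = 1*51 + 16
51 = 3*16 + 3
16 = 5*3 + 1
3 = 3*1 + 0  (stop)
So 185/67 = [2; 1, 3, 5, 3].

[2; 1, 3, 5, 3]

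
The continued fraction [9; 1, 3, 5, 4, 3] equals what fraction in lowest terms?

Fold from the inside: start with 3/1.
  4 + 1/3 = 13/3
  5 + 3/13 = 68/13
  3 + 13/68 = 217/68
  1 + 68/217 = 285/217
  9 + 217/285 = 2782/285

2782/285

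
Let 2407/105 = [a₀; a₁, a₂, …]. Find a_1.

2407 = 22·105 + 97   →  a_0 = 22
105 = 1·97 + 8   →  a_1 = 1

1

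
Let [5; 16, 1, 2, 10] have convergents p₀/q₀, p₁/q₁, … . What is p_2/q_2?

86/17

Using pₖ = aₖpₖ₋₁ + pₖ₋₂, qₖ = aₖqₖ₋₁ + qₖ₋₂ (with p₋₁=1, p₋₂=0, q₋₁=0, q₋₂=1):
  k=0: a=5, p=5, q=1
  k=1: a=16, p=81, q=16
  k=2: a=1, p=86, q=17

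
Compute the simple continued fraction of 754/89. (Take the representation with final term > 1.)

754 = 8*89 + 42
89 = 2*42 + 5
42 = 8*5 + 2
5 = 2*2 + 1
2 = 2*1 + 0  (stop)
So 754/89 = [8; 2, 8, 2, 2].

[8; 2, 8, 2, 2]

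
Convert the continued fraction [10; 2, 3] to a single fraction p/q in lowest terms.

Fold from the inside: start with 3/1.
  2 + 1/3 = 7/3
  10 + 3/7 = 73/7

73/7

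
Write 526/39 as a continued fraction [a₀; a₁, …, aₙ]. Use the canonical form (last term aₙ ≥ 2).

526 = 13×39 + 19
39 = 2×19 + 1
19 = 19×1 + 0  (stop)
So 526/39 = [13; 2, 19].

[13; 2, 19]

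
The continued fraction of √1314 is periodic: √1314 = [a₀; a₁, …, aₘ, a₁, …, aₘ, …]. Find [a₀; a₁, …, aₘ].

[36; 4, 72]

a₀ = ⌊√1314⌋ = 36.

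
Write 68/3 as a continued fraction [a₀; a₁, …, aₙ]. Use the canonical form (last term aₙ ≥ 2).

[22; 1, 2]

68 = 22*3 + 2
3 = 1*2 + 1
2 = 2*1 + 0  (stop)
So 68/3 = [22; 1, 2].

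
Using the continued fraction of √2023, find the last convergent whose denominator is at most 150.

√2023 = [44; 1, 43, 1, 88, …] (period length 4).
Convergents:
  p_0/q_0 = 44/1
  p_1/q_1 = 45/1
  p_2/q_2 = 1979/44
  p_3/q_3 = 2024/45
  p_4/q_4 = 180091/4004
q_3 = 45 ≤ 150 < 4004 = q_4, so the answer is 2024/45.

2024/45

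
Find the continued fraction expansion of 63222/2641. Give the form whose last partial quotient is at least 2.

[23; 1, 15, 3, 3, 3, 1, 3]

63222 = 23·2641 + 2479
2641 = 1·2479 + 162
2479 = 15·162 + 49
162 = 3·49 + 15
49 = 3·15 + 4
15 = 3·4 + 3
4 = 1·3 + 1
3 = 3·1 + 0  (stop)
So 63222/2641 = [23; 1, 15, 3, 3, 3, 1, 3].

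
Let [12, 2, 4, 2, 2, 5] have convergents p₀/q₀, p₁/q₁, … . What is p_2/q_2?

Using pₖ = aₖpₖ₋₁ + pₖ₋₂, qₖ = aₖqₖ₋₁ + qₖ₋₂ (with p₋₁=1, p₋₂=0, q₋₁=0, q₋₂=1):
  k=0: a=12, p=12, q=1
  k=1: a=2, p=25, q=2
  k=2: a=4, p=112, q=9

112/9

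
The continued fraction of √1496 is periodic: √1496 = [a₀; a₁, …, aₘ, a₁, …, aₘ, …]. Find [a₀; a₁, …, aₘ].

[38; 1, 2, 9, 2, 1, 76]

a₀ = ⌊√1496⌋ = 38.
With m₀=0, d₀=1 and mₖ₊₁ = dₖaₖ − mₖ, dₖ₊₁ = (n − mₖ₊₁²)/dₖ, aₖ₊₁ = ⌊(a₀+mₖ₊₁)/dₖ₊₁⌋:
  k=1: m=38, d=52, a=1
  k=2: m=14, d=25, a=2
  k=3: m=36, d=8, a=9
  k=4: m=36, d=25, a=2
  k=5: m=14, d=52, a=1
  k=6: m=38, d=1, a=76
d=1 and a=2a₀=76 at k=6, so the next step gives (m, d) = (38, 52) again — its k=1 value — and the period has length 6.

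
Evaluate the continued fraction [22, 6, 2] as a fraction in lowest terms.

288/13

Using pₖ = aₖpₖ₋₁ + pₖ₋₂ and qₖ = aₖqₖ₋₁ + qₖ₋₂:
  k=0: a=22, p=22, q=1
  k=1: a=6, p=133, q=6
  k=2: a=2, p=288, q=13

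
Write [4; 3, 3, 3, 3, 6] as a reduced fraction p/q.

Using pₖ = aₖpₖ₋₁ + pₖ₋₂ and qₖ = aₖqₖ₋₁ + qₖ₋₂:
  k=0: a=4, p=4, q=1
  k=1: a=3, p=13, q=3
  k=2: a=3, p=43, q=10
  k=3: a=3, p=142, q=33
  k=4: a=3, p=469, q=109
  k=5: a=6, p=2956, q=687

2956/687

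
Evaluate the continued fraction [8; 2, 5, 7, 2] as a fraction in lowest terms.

Fold from the inside: start with 2/1.
  7 + 1/2 = 15/2
  5 + 2/15 = 77/15
  2 + 15/77 = 169/77
  8 + 77/169 = 1429/169

1429/169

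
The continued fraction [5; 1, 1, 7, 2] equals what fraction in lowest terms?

Fold from the inside: start with 2/1.
  7 + 1/2 = 15/2
  1 + 2/15 = 17/15
  1 + 15/17 = 32/17
  5 + 17/32 = 177/32

177/32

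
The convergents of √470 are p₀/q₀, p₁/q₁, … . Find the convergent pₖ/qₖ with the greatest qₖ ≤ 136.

√470 = [21; 1, 2, 8, 2, 1, 42, …] (period length 6).
Convergents:
  p_0/q_0 = 21/1
  p_1/q_1 = 22/1
  p_2/q_2 = 65/3
  p_3/q_3 = 542/25
  p_4/q_4 = 1149/53
  p_5/q_5 = 1691/78
  p_6/q_6 = 72171/3329
q_5 = 78 ≤ 136 < 3329 = q_6, so the answer is 1691/78.

1691/78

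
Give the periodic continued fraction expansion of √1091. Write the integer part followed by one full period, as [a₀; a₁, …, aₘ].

a₀ = ⌊√1091⌋ = 33.
With m₀=0, d₀=1 and mₖ₊₁ = dₖaₖ − mₖ, dₖ₊₁ = (n − mₖ₊₁²)/dₖ, aₖ₊₁ = ⌊(a₀+mₖ₊₁)/dₖ₊₁⌋:
  k=1: m=33, d=2, a=33
  k=2: m=33, d=1, a=66
d=1 and a=2a₀=66 at k=2, so the next step gives (m, d) = (33, 2) again — its k=1 value — and the period has length 2.

[33; 33, 66]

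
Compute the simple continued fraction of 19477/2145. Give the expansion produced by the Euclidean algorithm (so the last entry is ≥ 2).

[9; 12, 2, 8, 10]

19477 = 9·2145 + 172
2145 = 12·172 + 81
172 = 2·81 + 10
81 = 8·10 + 1
10 = 10·1 + 0  (stop)
So 19477/2145 = [9; 12, 2, 8, 10].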